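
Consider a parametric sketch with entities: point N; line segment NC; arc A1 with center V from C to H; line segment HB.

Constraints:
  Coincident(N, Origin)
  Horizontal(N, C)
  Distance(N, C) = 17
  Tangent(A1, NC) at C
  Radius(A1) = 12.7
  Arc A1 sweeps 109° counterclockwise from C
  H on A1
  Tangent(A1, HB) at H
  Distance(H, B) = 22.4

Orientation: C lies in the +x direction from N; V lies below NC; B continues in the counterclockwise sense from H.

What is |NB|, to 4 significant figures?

39.95

N is at the origin; NC is horizontal with |NC| = 17.0 and C on the +x side, so C = (17.00, 0.000). Tangency of A1 to NC means the radius VC is perpendicular to NC, so V = C + (0, -12.7) = (17.00, -12.70). On A1, C sits at bearing 90° from V; a 109° counterclockwise sweep puts H at bearing 199°, so H = V + 12.7·(cos 199°, sin 199°) = (4.992, -16.83). A1 meets HB tangentially, so VH is at right angles to HB, so HB runs along (−sin 199°, cos 199°); with |HB| = 22.4, B = (12.28, -38.01). Then |NB| = |B − N| = 39.95.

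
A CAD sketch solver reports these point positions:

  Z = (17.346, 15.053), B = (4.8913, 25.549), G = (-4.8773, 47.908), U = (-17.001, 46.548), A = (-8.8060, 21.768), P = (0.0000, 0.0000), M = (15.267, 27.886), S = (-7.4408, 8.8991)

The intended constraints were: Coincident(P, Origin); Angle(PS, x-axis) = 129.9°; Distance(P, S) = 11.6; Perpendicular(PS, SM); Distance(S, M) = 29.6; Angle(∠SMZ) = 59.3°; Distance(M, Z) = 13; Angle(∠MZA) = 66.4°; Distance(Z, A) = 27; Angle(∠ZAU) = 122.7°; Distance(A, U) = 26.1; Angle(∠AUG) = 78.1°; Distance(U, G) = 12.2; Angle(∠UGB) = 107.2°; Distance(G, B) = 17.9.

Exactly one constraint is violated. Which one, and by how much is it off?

Distance(G, B) = 17.9 — off by 6.50.

P = (0.00, 0.00) ✓; PS at 129.9° ✓; |PS| = 11.60 ✓; ∠(PS, SM) = 90.00° ✓; |SM| = 29.60 ✓; ∠SMZ = 59.30° ✓; |MZ| = 13.00 ✓; ∠MZA = 66.40° ✓; |ZA| = 27.00 ✓; ∠ZAU = 122.7° ✓; |AU| = 26.10 ✓; ∠AUG = 78.10° ✓; |UG| = 12.20 ✓; ∠UGB = 107.2° ✓; |GB| = 24.40 ✗.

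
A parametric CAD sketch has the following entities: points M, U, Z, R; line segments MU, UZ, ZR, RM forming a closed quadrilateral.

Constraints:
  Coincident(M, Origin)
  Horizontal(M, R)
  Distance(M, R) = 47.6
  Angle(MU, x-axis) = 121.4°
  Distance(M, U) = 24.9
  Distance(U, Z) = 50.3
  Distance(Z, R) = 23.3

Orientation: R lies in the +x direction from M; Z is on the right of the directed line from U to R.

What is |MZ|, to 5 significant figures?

28.303

M is at the origin; M and R share the same y with |MR| = 47.6 and R in +x, so R = (47.6, 0). MU runs at 121.4° with |MU| = 24.9, so U = (-12.973, 21.253). Z is determined by |UZ| = 50.3 and |ZR| = 23.3 together: it lies at the intersection of circle(U, 50.3) and circle(R, 23.3). With |UR| = 64.194, the foot of the radical line on UR is 47.575 from U and the perpendicular offset is √(50.3² − 47.575²) = 16.331. Taking the right-of-UR solution: Z = (26.512, -9.9081).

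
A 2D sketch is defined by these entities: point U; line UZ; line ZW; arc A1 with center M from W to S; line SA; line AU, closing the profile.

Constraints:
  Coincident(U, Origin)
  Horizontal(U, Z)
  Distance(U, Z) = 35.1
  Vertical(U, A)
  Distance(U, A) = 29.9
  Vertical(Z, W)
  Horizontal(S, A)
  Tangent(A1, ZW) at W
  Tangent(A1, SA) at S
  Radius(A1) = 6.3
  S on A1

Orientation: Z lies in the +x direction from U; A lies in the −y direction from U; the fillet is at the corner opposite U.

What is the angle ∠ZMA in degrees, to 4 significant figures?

117.3°

U is at the origin; UZ is horizontal with |UZ| = 35.1 and Z on the +x side, so Z = (35.10, 0.000). UA is vertical with |UA| = 29.9 and A on the −y side, so A = (0.000, -29.90). The virtual corner opposite U is at (35.10, -29.90). Tangency of A1 to ZW means the radius MW is perpendicular to ZW and the tangent condition forces MS to be normal to SA, with radius 6.3, so the center M sits 6.3 in from both sides at M = (28.80, -23.60). Then cos ∠ZMA = MZ·MA / (|MZ||MA|), giving 117.3°.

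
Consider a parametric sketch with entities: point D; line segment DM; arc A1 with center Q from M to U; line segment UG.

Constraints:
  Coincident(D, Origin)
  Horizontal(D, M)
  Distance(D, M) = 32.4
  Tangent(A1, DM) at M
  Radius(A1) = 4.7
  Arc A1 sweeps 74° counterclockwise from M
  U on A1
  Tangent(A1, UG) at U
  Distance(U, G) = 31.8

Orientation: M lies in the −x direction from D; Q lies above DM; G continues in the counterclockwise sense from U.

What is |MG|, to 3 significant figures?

36.5

On A1, M sits at bearing -90° from Q; a 74° counterclockwise sweep puts U at bearing -16°, so U = Q + 4.7·(cos -16°, sin -16°) = (-27.9, 3.40). Since A1 is tangent to UG there, QU ⟂ UG, so UG runs along (−sin -16°, cos -16°); with |UG| = 31.8, G = (-19.1, 34.0). Then |MG| = |G − M| = 36.5.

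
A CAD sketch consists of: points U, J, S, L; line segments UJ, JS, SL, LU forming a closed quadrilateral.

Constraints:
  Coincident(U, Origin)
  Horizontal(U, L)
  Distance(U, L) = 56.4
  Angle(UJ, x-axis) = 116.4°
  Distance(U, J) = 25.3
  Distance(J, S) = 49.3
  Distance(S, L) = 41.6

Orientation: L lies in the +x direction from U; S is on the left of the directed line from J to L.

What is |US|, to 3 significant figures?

51.2

U is at the origin; U and L share the same y with |UL| = 56.4 and L in +x, so L = (56.4, 0). UJ runs at 116.4° with |UJ| = 25.3, so J = (-11.2, 22.7). S is determined by |JS| = 49.3 and |SL| = 41.6 together: it lies at the intersection of circle(J, 49.3) and circle(L, 41.6). With |JL| = 71.3, the foot of the radical line on JL is 40.6 from J and the perpendicular offset is √(49.3² − 40.6²) = 28.0. Taking the left-of-JL solution: S = (36.1, 36.3).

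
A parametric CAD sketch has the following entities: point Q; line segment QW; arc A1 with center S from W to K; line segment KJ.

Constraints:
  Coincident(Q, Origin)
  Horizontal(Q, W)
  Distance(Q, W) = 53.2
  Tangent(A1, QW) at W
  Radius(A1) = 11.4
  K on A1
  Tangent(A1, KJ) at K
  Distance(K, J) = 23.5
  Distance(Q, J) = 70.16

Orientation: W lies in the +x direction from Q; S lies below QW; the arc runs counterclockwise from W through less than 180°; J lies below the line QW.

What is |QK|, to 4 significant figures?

48.35

Checks: |SK| = 11.40 ✓; ∠(SK, KJ) = 90.00° ✓; |KJ| = 23.50 ✓; |QJ| = 70.16 ✓.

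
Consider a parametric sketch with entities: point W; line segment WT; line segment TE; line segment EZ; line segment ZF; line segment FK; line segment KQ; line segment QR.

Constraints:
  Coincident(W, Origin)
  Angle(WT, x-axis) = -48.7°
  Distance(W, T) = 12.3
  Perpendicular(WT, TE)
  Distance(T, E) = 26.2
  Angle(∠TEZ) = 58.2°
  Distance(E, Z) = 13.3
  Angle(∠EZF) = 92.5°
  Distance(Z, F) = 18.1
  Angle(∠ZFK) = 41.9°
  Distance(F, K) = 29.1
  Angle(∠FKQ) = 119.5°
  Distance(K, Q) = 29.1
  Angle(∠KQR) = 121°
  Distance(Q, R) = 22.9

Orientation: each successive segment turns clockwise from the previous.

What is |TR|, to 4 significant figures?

59.69

∠FKQ = 119.5° gives KQ at 173.4° from the x-axis; with |KQ| = 29.1, Q = (-42.11, -29.82). ∠KQR = 121.0° gives QR at 114.4° from the x-axis; with |QR| = 22.9, R = (-51.57, -8.965). Then |TR| = |R − T| = 59.69.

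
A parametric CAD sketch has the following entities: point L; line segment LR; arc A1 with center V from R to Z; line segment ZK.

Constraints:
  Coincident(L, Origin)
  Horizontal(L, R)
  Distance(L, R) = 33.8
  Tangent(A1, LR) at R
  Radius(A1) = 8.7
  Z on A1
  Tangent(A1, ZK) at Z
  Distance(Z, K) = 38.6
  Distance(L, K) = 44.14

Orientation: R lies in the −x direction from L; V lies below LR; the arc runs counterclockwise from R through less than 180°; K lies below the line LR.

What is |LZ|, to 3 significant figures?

42.6

Checks: |VZ| = 8.700 ✓; ∠(VZ, ZK) = 90.00° ✓; |ZK| = 38.60 ✓; |LK| = 44.14 ✓.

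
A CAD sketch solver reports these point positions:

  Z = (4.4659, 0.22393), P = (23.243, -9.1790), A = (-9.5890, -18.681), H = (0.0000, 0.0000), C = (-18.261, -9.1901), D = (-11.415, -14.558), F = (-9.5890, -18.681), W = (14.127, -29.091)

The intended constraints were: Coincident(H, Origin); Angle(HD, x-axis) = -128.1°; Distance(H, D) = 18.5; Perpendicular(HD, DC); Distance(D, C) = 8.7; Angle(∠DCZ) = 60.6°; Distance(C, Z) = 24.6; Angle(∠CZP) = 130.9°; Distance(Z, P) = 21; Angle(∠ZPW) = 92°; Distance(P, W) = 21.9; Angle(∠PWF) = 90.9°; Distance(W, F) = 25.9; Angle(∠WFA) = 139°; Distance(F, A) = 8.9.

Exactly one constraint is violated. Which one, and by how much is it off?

Distance(F, A) = 8.9 — off by 8.90.

H = (0.00, 0.00) ✓; HD at -128.1° ✓; |HD| = 18.50 ✓; ∠(HD, DC) = 90.00° ✓; |DC| = 8.700 ✓; ∠DCZ = 60.60° ✓; |CZ| = 24.60 ✓; ∠CZP = 130.9° ✓; |ZP| = 21.00 ✓; ∠ZPW = 92.00° ✓; |PW| = 21.90 ✓; ∠PWF = 90.90° ✓; |WF| = 25.90 ✓; ∠WFA = 139.0° ✓; |FA| = 0.000 ✗.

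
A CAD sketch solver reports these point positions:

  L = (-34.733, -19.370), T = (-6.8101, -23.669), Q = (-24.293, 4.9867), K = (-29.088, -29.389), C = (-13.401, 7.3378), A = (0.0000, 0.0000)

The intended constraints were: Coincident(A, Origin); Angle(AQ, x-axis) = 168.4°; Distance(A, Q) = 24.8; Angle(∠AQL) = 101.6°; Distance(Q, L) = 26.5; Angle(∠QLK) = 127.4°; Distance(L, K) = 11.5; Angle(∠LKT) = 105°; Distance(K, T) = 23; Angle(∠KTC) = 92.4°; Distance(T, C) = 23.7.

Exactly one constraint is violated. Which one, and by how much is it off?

Distance(T, C) = 23.7 — off by 8.00.

A = (0.00, 0.00) ✓; AQ at 168.4° ✓; |AQ| = 24.80 ✓; ∠AQL = 101.6° ✓; |QL| = 26.50 ✓; ∠QLK = 127.4° ✓; |LK| = 11.50 ✓; ∠LKT = 105.0° ✓; |KT| = 23.00 ✓; ∠KTC = 92.40° ✓; |TC| = 31.70 ✗.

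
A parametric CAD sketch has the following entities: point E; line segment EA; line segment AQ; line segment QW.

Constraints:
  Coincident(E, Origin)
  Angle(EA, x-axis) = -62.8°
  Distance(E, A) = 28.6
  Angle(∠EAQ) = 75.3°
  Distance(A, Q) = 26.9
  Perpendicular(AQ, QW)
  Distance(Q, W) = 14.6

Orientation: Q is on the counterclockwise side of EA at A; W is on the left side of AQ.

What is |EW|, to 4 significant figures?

23.59

E is at the origin; EA runs at -62.8° with length 28.6, so A = 28.6·(cos -62.8°, sin -62.8°) = (13.07, -25.44). ∠EAQ = 75.3°, so AQ runs at -62.8° + (180° − 75.3°) = 41.90° from the x-axis; with |AQ| = 26.9, Q = A + 26.9·(cos 41.90°, sin 41.90°) = (33.09, -7.473). The perpendicularity gives QW at right angles to AQ; with |QW| = 14.6 on the left of AQ, W = Q + 14.6·(-0.6678, 0.7443) = (23.34, 3.394). Then |EW| = |W − E| = 23.59.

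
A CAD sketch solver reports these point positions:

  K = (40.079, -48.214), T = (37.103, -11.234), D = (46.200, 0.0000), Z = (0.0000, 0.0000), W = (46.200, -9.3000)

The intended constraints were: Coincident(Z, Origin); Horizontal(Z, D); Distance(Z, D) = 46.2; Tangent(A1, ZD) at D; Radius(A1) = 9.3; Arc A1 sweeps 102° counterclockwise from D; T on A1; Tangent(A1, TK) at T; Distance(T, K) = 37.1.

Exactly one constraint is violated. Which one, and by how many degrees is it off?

Tangent(A1, TK) at T — off by 7.40°.

Z = (0.00, 0.00) ✓; Z.y = 0.00, D.y = 0.00 ✓; |ZD| = 46.20 ✓; ∠(WD, DZ) = 90.00° ✓; |WD| = 9.300 ✓; bearing(W→T) − bearing(W→D) = 102.0° ✓; |WT| = 9.300 ✓; ∠(WT, TK) = 97.40° ✗; |TK| = 37.10 ✓.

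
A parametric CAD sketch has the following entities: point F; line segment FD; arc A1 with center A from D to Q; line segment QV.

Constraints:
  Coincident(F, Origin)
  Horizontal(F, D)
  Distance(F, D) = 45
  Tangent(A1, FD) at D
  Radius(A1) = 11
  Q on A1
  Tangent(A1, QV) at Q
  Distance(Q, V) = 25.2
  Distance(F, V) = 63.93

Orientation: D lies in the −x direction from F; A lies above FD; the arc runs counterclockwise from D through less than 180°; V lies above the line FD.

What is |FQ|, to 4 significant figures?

40.37

Checks: |AQ| = 11.00 ✓; ∠(AQ, QV) = 90.00° ✓; |QV| = 25.20 ✓; |FV| = 63.93 ✓.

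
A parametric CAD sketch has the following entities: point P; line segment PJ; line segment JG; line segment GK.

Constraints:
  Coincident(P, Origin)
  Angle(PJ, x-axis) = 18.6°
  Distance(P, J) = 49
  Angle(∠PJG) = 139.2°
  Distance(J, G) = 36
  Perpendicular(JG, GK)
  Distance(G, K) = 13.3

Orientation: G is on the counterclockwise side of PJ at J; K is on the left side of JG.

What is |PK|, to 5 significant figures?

75.451

∠PJG = 139.2°, so JG runs at 18.6° + (180° − 139.2°) = 59.400° from the x-axis; with |JG| = 36.0, G = J + 36.0·(cos 59.400°, sin 59.400°) = (64.766, 46.616). JG is perpendicular to GK; with |GK| = 13.3 on the left of JG, K = G + 13.3·(-0.86074, 0.50904) = (53.318, 53.386). Then |PK| = |K − P| = 75.451.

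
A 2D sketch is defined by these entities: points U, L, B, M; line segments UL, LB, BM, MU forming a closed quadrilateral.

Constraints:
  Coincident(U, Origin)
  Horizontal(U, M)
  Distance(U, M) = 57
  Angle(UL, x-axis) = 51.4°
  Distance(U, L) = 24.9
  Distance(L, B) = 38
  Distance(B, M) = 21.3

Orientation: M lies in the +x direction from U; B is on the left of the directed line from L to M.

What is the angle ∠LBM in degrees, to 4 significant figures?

97.11°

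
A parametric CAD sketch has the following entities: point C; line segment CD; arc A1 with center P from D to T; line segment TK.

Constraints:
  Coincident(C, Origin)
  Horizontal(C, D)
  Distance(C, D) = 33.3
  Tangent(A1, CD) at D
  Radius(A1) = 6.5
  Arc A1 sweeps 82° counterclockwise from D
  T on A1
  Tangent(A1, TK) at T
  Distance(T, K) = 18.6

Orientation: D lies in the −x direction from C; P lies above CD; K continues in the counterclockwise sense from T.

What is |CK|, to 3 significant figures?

34.1

C is at the origin; C and D share the same y with |CD| = 33.3 and D on the −x side, so D = (-33.3, 0.00). Tangency of A1 to CD means the radius PD is perpendicular to CD, so P = D + (0, 6.5) = (-33.3, 6.50). On A1, D sits at bearing -90° from P; an 82° counterclockwise sweep puts T at bearing -8°, so T = P + 6.5·(cos -8°, sin -8°) = (-26.9, 5.60). Since A1 is tangent to TK there, PT ⟂ TK, so TK runs along (−sin -8°, cos -8°); with |TK| = 18.6, K = (-24.3, 24.0). Then |CK| = |K − C| = 34.1.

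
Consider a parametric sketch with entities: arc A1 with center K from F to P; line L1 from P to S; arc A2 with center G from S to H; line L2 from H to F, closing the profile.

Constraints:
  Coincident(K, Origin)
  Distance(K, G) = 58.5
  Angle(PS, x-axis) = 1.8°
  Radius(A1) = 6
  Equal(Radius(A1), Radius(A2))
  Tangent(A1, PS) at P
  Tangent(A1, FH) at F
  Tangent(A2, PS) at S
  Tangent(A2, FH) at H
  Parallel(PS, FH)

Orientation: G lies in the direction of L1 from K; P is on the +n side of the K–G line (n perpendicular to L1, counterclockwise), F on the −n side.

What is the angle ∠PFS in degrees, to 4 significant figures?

78.41°

The slot axis is L1's direction at 1.8°, so u = (cos 1.8°, sin 1.8°) = (0.9995, 0.03141) and n = (−sin 1.8°, cos 1.8°) = (-0.03141, 0.9995). K is at the origin and G lies 58.5 along u from K, so G = 58.5·u = (58.47, 1.838). Tangency of A1 to both parallel lines with radius 6.0 puts P and F at K ± 6.0·n: P = (-0.1885, 5.997), F = (0.1885, -5.997). Equal radii place S and H the same way about G: S = G + 6.0·n = (58.28, 7.835), H = G − 6.0·n = (58.66, -4.160). Then cos ∠PFS = FP·FS / (|FP||FS|), giving 78.41°.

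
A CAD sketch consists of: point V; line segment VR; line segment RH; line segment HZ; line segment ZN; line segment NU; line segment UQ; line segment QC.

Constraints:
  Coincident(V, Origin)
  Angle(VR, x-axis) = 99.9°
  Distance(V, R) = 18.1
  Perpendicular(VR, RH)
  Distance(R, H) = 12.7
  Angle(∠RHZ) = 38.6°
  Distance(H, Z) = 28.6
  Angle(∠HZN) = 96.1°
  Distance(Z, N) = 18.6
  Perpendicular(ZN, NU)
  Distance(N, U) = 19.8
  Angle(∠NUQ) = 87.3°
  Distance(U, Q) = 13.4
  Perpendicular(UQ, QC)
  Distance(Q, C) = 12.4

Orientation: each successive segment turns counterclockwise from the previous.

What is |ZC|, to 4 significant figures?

8.924

V is at the origin; VR runs at 99.9° with length 18.1, so R = (-3.112, 17.83). VR is perpendicular to RH, so RH runs at -170.1°; with |RH| = 12.7, H = (-15.62, 15.65). ∠RHZ = 38.6° gives HZ at -28.70° from the x-axis; with |HZ| = 28.6, Z = (9.464, 1.913). ∠HZN = 96.1° gives ZN at 55.20° from the x-axis; with |ZN| = 18.6, N = (20.08, 17.19). ZN is perpendicular to NU, so NU runs at 145.2°; with |NU| = 19.8, U = (3.820, 28.49). ∠NUQ = 87.3° gives UQ at -122.1° from the x-axis; with |UQ| = 13.4, Q = (-3.301, 17.13). UQ is perpendicular to QC, so QC runs at -32.10°; with |QC| = 12.4, C = (7.204, 10.55). Then |ZC| = |C − Z| = 8.924.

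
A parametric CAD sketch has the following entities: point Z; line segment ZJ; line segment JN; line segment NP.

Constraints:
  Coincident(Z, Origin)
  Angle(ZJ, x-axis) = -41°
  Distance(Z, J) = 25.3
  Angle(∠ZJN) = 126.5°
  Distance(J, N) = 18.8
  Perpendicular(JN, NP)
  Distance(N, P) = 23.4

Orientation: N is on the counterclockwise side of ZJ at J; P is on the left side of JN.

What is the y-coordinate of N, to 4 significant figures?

-12.53

Z is at the origin; ZJ runs at -41.0° with length 25.3, so J = 25.3·(cos -41.0°, sin -41.0°) = (19.09, -16.60). ∠ZJN = 126.5°, so JN runs at -41.0° + (180° − 126.5°) = 12.50° from the x-axis; with |JN| = 18.8, N = J + 18.8·(cos 12.50°, sin 12.50°) = (37.45, -12.53). So N.y = -12.53.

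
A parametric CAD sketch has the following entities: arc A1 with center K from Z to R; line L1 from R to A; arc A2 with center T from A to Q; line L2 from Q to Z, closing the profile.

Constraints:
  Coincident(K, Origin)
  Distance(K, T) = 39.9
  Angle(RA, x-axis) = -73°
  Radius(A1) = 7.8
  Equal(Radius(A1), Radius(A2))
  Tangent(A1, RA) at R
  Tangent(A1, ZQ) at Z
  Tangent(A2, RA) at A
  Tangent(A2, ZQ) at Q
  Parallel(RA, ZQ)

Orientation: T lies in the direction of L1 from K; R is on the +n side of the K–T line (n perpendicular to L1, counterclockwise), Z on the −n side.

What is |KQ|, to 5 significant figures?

40.655

The slot axis is L1's direction at -73.0°, so u = (cos -73.0°, sin -73.0°) = (0.29237, -0.95630) and n = (−sin -73.0°, cos -73.0°) = (0.95630, 0.29237). K is at the origin and T lies 39.9 along u from K, so T = 39.9·u = (11.666, -38.157). Tangency of A1 to both parallel lines with radius 7.8 puts R and Z at K ± 7.8·n: R = (7.4592, 2.2805), Z = (-7.4592, -2.2805). Equal radii place A and Q the same way about T: A = T + 7.8·n = (19.125, -35.876), Q = T − 7.8·n = (4.2065, -40.437). Then |KQ| = |Q − K| = 40.655.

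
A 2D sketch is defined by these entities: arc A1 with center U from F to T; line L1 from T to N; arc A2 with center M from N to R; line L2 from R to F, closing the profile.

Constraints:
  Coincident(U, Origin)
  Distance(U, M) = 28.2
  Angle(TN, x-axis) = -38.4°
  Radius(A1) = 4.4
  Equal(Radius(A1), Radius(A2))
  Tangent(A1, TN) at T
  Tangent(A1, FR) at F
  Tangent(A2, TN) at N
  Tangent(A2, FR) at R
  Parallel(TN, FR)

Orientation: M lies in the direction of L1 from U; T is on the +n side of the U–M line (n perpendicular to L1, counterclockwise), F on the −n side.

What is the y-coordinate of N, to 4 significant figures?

-14.07

Tangency of A1 to both parallel lines with radius 4.4 puts T and F at U ± 4.4·n: T = (2.733, 3.448), F = (-2.733, -3.448). Equal radii place N and R the same way about M: N = M + 4.4·n = (24.83, -14.07), R = M − 4.4·n = (19.37, -20.96). So N.y = -14.07.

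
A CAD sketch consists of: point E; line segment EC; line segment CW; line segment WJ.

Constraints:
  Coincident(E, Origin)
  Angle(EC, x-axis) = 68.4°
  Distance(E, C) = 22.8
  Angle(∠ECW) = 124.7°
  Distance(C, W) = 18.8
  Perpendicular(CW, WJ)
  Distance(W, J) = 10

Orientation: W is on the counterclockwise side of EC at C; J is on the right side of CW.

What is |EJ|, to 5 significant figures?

42.851

E is at the origin; EC runs at 68.4° with length 22.8, so C = 22.8·(cos 68.4°, sin 68.4°) = (8.3932, 21.199). ∠ECW = 124.7°, so CW runs at 68.4° + (180° − 124.7°) = 123.70° from the x-axis; with |CW| = 18.8, W = C + 18.8·(cos 123.70°, sin 123.70°) = (-2.0378, 36.840). The perpendicularity gives WJ at right angles to CW; with |WJ| = 10.0 on the right of CW, J = W + 10.0·(0.83195, 0.55484) = (6.2817, 42.388). Then |EJ| = |J − E| = 42.851.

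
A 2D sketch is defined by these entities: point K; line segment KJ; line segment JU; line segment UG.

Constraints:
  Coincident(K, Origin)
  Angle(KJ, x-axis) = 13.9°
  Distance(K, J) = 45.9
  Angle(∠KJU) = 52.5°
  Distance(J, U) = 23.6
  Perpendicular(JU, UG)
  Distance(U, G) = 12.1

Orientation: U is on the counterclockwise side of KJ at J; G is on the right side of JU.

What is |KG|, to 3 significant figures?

48.7

K is at the origin; KJ runs at 13.9° with length 45.9, so J = 45.9·(cos 13.9°, sin 13.9°) = (44.6, 11.0). ∠KJU = 52.5°, so JU runs at 13.9° + (180° − 52.5°) = 141° from the x-axis; with |JU| = 23.6, U = J + 23.6·(cos 141°, sin 141°) = (26.1, 25.8). The perpendicularity gives UG at right angles to JU; with |UG| = 12.1 on the right of JU, G = U + 12.1·(0.624, 0.782) = (33.7, 35.2). Then |KG| = |G − K| = 48.7.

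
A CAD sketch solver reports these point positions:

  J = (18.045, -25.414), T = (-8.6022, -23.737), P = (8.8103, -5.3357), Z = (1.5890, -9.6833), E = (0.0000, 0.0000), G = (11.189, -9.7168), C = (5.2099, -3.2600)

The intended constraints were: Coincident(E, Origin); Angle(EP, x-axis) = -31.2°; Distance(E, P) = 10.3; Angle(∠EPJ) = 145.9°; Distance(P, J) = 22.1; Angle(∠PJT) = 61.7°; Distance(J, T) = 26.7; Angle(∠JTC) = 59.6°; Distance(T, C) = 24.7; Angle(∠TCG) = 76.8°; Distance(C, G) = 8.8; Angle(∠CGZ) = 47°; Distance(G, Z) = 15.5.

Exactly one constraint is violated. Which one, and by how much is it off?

Distance(G, Z) = 15.5 — off by 5.90.

E = (0.00, 0.00) ✓; EP at -31.20° ✓; |EP| = 10.30 ✓; ∠EPJ = 145.9° ✓; |PJ| = 22.10 ✓; ∠PJT = 61.70° ✓; |JT| = 26.70 ✓; ∠JTC = 59.60° ✓; |TC| = 24.70 ✓; ∠TCG = 76.80° ✓; |CG| = 8.800 ✓; ∠CGZ = 47.00° ✓; |GZ| = 9.600 ✗.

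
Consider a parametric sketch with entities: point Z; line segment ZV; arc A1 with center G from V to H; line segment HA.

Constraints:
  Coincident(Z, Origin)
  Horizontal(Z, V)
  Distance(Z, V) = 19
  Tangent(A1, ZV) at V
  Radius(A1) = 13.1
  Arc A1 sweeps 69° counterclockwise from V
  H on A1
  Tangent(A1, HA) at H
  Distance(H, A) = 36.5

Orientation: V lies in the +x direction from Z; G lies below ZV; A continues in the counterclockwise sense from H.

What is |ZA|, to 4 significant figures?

42.95

Z is at the origin; ZV is horizontal with |ZV| = 19.0 and V on the +x side, so V = (19.00, 0.000). Tangency of A1 to ZV means the radius GV is perpendicular to ZV, so G = V + (0, -13.1) = (19.00, -13.10). On A1, V sits at bearing 90° from G; a 69° counterclockwise sweep puts H at bearing 159°, so H = G + 13.1·(cos 159°, sin 159°) = (6.770, -8.405). Since A1 is tangent to HA there, GH ⟂ HA, so HA runs along (−sin 159°, cos 159°); with |HA| = 36.5, A = (-6.310, -42.48). Then |ZA| = |A − Z| = 42.95.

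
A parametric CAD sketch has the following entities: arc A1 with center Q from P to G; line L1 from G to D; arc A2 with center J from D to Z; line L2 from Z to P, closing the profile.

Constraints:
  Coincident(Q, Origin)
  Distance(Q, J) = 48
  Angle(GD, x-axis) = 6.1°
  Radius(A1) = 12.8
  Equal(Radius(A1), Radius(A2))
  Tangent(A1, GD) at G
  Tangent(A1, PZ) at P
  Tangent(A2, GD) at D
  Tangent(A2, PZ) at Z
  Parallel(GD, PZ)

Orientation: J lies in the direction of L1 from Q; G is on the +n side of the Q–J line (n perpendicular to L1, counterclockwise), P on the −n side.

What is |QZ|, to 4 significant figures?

49.68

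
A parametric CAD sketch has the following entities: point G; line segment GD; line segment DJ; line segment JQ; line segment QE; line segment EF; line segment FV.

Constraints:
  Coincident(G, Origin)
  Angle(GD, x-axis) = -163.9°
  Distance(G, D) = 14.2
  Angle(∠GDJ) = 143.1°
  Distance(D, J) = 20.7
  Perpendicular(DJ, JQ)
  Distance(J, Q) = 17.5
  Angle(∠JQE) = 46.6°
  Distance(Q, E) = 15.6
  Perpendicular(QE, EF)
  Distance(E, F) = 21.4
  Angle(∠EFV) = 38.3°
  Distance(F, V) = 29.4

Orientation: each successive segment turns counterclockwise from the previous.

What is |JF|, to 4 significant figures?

9.392

G is at the origin; GD runs at -163.9° with length 14.2, so D = (-13.64, -3.938). ∠GDJ = 143.1° gives DJ at -127.0° from the x-axis; with |DJ| = 20.7, J = (-26.10, -20.47). DJ ⟂ JQ, so JQ runs at -37.00°; with |JQ| = 17.5, Q = (-12.12, -31.00). ∠JQE = 46.6° gives QE at 96.40° from the x-axis; with |QE| = 15.6, E = (-13.86, -15.50). QE is perpendicular to EF, so EF runs at -173.6°; with |EF| = 21.4, F = (-35.13, -17.88). Then |JF| = |F − J| = 9.392.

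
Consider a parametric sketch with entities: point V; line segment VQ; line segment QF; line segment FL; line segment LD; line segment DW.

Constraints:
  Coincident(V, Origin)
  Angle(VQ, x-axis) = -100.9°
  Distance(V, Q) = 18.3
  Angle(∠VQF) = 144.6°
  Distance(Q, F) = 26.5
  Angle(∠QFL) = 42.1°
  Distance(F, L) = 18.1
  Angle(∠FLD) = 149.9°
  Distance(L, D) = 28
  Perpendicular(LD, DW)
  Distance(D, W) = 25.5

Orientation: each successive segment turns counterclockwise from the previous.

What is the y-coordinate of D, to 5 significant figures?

2.5052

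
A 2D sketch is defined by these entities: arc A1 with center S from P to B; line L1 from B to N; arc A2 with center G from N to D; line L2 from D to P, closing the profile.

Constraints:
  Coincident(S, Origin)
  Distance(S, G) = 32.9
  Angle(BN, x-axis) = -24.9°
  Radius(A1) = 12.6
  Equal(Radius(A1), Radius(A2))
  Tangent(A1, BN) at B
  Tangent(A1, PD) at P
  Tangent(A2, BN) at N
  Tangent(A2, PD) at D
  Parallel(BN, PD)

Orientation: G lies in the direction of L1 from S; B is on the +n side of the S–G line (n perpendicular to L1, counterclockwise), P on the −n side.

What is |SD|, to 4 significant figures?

35.23

The slot axis is L1's direction at -24.9°, so u = (cos -24.9°, sin -24.9°) = (0.9070, -0.4210) and n = (−sin -24.9°, cos -24.9°) = (0.4210, 0.9070). S is at the origin and G lies 32.9 along u from S, so G = 32.9·u = (29.84, -13.85). Tangency of A1 to both parallel lines with radius 12.6 puts B and P at S ± 12.6·n: B = (5.305, 11.43), P = (-5.305, -11.43). Equal radii place N and D the same way about G: N = G + 12.6·n = (35.15, -2.423), D = G − 12.6·n = (24.54, -25.28). Then |SD| = |D − S| = 35.23.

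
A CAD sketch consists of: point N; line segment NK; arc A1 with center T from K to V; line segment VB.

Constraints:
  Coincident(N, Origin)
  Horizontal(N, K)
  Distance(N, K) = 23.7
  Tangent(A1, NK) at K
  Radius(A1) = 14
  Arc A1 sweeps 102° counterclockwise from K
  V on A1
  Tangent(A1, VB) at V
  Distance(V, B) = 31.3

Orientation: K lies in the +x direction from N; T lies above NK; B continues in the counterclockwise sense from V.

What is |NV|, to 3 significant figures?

41.0

N is at the origin; N and K share the same y with |NK| = 23.7 and K on the +x side, so K = (23.7, 0.00). A1 meets NK tangentially, so TK is at right angles to NK, so T = K + (0, 14) = (23.7, 14.0). On A1, K sits at bearing -90° from T; a 102° counterclockwise sweep puts V at bearing 12°, so V = T + 14.0·(cos 12°, sin 12°) = (37.4, 16.9). Then |NV| = |V − N| = 41.0.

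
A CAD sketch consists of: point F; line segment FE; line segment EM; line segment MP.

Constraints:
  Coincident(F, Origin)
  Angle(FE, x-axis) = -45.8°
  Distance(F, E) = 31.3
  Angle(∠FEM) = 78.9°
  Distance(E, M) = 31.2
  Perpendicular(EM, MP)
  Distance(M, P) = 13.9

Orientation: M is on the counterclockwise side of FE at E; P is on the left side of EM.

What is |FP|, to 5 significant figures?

30.273

F is at the origin; FE runs at -45.8° with length 31.3, so E = 31.3·(cos -45.8°, sin -45.8°) = (21.821, -22.439). ∠FEM = 78.9°, so EM runs at -45.8° + (180° − 78.9°) = 55.300° from the x-axis; with |EM| = 31.2, M = E + 31.2·(cos 55.300°, sin 55.300°) = (39.583, 3.2116). The perpendicularity gives MP at right angles to EM; with |MP| = 13.9 on the left of EM, P = M + 13.9·(-0.82214, 0.56928) = (28.155, 11.125). Then |FP| = |P − F| = 30.273.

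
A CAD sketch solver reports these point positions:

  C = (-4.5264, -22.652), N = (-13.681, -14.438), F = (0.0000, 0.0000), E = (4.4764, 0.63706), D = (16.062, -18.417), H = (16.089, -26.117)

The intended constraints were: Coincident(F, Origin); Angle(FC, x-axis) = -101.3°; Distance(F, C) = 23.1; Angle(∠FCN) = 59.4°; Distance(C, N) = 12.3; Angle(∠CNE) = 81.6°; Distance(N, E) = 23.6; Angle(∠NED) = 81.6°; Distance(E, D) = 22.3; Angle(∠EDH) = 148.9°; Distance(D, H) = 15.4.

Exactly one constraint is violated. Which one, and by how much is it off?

Distance(D, H) = 15.4 — off by 7.70.

F = (0.00, 0.00) ✓; FC at -101.3° ✓; |FC| = 23.10 ✓; ∠FCN = 59.40° ✓; |CN| = 12.30 ✓; ∠CNE = 81.60° ✓; |NE| = 23.60 ✓; ∠NED = 81.60° ✓; |ED| = 22.30 ✓; ∠EDH = 148.9° ✓; |DH| = 7.700 ✗.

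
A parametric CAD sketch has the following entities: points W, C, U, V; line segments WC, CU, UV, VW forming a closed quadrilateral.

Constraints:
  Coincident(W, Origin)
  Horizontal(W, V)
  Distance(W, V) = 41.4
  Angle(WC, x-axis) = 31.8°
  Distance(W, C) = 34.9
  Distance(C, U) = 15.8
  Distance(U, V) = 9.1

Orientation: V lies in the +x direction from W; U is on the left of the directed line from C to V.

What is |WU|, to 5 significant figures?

43.355

W is at the origin; W and V share the same y with |WV| = 41.4 and V in +x, so V = (41.4, 0). WC runs at 31.8° with |WC| = 34.9, so C = (29.661, 18.391). U is determined by |CU| = 15.8 and |UV| = 9.1 together: it lies at the intersection of circle(C, 15.8) and circle(V, 9.1). With |CV| = 21.818, the foot of the radical line on CV is 14.732 from C and the perpendicular offset is √(15.8² − 14.732²) = 5.7099. Taking the left-of-CV solution: U = (42.401, 9.0448).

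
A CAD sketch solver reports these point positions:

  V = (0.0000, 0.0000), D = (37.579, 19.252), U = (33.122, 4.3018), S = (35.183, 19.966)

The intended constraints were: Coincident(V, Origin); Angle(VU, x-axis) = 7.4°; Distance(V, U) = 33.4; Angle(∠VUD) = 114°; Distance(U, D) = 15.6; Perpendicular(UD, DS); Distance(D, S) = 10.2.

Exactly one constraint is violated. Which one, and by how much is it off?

Distance(D, S) = 10.2 — off by 7.70.

V = (0.00, 0.00) ✓; VU at 7.400° ✓; |VU| = 33.40 ✓; ∠VUD = 114.0° ✓; |UD| = 15.60 ✓; ∠(UD, DS) = 90.01° ✓; |DS| = 2.500 ✗.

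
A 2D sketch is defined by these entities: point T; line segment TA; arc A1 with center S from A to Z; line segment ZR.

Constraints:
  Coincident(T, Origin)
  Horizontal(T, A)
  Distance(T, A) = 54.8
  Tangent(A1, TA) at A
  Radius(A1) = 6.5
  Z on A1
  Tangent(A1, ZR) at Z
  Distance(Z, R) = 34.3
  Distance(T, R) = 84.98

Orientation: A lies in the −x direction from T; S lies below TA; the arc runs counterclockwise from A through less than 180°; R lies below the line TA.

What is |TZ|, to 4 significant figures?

60.35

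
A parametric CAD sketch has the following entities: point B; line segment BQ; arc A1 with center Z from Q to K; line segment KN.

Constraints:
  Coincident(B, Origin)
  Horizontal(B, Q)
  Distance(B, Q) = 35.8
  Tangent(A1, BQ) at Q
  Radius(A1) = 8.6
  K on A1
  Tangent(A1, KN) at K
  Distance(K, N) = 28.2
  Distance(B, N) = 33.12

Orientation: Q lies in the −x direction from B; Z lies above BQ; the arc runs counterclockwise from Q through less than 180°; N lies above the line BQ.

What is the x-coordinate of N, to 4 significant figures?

-15.02

Checks: |ZK| = 8.600 ✓; ∠(ZK, KN) = 90.00° ✓; |KN| = 28.20 ✓; |BN| = 33.12 ✓.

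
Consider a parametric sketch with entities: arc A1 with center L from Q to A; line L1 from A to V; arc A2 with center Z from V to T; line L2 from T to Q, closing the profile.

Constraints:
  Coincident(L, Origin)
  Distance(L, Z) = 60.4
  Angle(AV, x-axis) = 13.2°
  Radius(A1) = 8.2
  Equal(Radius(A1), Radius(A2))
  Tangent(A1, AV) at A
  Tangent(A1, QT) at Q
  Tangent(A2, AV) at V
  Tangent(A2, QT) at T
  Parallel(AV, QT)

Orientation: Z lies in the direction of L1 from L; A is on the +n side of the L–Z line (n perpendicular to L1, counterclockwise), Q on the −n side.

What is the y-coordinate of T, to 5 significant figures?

5.8090

The slot axis is L1's direction at 13.2°, so u = (cos 13.2°, sin 13.2°) = (0.97358, 0.22835) and n = (−sin 13.2°, cos 13.2°) = (-0.22835, 0.97358). L is at the origin and Z lies 60.4 along u from L, so Z = 60.4·u = (58.804, 13.792). Tangency of A1 to both parallel lines with radius 8.2 puts A and Q at L ± 8.2·n: A = (-1.8725, 7.9833), Q = (1.8725, -7.9833). Equal radii place V and T the same way about Z: V = Z + 8.2·n = (56.932, 21.776), T = Z − 8.2·n = (60.677, 5.8090). So T.y = 5.8090.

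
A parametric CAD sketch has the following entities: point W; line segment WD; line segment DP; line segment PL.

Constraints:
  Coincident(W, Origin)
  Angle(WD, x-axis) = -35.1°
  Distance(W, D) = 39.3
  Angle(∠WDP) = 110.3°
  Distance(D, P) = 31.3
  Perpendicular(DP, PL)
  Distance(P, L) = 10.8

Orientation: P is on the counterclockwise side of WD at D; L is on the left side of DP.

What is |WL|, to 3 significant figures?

51.9

W is at the origin; WD runs at -35.1° with length 39.3, so D = 39.3·(cos -35.1°, sin -35.1°) = (32.2, -22.6). ∠WDP = 110.3°, so DP runs at -35.1° + (180° − 110.3°) = 34.6° from the x-axis; with |DP| = 31.3, P = D + 31.3·(cos 34.6°, sin 34.6°) = (57.9, -4.82). DP ⟂ PL; with |PL| = 10.8 on the left of DP, L = P + 10.8·(-0.568, 0.823) = (51.8, 4.07). Then |WL| = |L − W| = 51.9.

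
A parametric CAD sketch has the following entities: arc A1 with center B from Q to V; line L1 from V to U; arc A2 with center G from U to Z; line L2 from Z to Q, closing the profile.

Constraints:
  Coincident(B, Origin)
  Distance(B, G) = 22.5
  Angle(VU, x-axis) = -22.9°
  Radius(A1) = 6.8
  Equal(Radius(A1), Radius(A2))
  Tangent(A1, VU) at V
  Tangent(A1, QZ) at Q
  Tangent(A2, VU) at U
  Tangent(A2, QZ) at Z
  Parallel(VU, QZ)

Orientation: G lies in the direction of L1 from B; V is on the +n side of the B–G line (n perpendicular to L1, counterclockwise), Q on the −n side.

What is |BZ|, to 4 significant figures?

23.51

The slot axis is L1's direction at -22.9°, so u = (cos -22.9°, sin -22.9°) = (0.9212, -0.3891) and n = (−sin -22.9°, cos -22.9°) = (0.3891, 0.9212). B is at the origin and G lies 22.5 along u from B, so G = 22.5·u = (20.73, -8.755). Tangency of A1 to both parallel lines with radius 6.8 puts V and Q at B ± 6.8·n: V = (2.646, 6.264), Q = (-2.646, -6.264). Equal radii place U and Z the same way about G: U = G + 6.8·n = (23.37, -2.491), Z = G − 6.8·n = (18.08, -15.02). Then |BZ| = |Z − B| = 23.51.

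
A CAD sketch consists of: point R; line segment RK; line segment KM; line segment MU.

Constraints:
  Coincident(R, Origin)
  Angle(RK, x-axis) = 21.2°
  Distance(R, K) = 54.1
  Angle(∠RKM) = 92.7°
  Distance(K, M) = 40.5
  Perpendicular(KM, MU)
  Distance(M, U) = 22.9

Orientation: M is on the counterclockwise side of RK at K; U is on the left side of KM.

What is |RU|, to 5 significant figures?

53.131

∠RKM = 92.7°, so KM runs at 21.2° + (180° − 92.7°) = 108.50° from the x-axis; with |KM| = 40.5, M = K + 40.5·(cos 108.50°, sin 108.50°) = (37.588, 57.971). KM ⟂ MU; with |MU| = 22.9 on the left of KM, U = M + 22.9·(-0.94832, -0.31730) = (15.871, 50.705). Then |RU| = |U − R| = 53.131.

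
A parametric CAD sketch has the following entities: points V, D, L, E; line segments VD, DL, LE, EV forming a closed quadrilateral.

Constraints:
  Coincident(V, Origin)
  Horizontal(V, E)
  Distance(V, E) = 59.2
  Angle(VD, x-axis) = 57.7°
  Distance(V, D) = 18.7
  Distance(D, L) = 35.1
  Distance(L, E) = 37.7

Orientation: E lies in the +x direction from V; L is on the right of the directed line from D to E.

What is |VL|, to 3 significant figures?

29.7

Checks: |DL| = 35.10 ✓; |LE| = 37.70 ✓.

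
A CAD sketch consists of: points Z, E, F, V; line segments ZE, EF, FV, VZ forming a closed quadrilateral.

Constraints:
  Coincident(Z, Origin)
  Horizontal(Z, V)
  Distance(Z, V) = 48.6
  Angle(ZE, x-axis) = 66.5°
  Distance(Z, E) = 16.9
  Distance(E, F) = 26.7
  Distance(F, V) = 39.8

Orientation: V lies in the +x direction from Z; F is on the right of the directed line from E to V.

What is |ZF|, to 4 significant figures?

15.07

Z is at the origin; Z and V share the same y with |ZV| = 48.6 and V in +x, so V = (48.6, 0). ZE runs at 66.5° with |ZE| = 16.9, so E = (6.739, 15.50). F is determined by |EF| = 26.7 and |FV| = 39.8 together: it lies at the intersection of circle(E, 26.7) and circle(V, 39.8). With |EV| = 44.64, the foot of the radical line on EV is 12.56 from E and the perpendicular offset is √(26.7² − 12.56²) = 23.56. Taking the right-of-EV solution: F = (10.34, -10.96).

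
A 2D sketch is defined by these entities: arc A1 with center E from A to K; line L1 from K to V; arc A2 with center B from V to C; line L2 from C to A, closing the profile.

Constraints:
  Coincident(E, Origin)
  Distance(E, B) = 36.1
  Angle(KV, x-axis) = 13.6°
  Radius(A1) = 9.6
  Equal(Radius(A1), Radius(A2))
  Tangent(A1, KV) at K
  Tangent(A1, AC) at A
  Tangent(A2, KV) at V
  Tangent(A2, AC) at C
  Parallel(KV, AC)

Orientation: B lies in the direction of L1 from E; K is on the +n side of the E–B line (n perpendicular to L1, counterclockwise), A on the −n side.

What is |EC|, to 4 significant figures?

37.35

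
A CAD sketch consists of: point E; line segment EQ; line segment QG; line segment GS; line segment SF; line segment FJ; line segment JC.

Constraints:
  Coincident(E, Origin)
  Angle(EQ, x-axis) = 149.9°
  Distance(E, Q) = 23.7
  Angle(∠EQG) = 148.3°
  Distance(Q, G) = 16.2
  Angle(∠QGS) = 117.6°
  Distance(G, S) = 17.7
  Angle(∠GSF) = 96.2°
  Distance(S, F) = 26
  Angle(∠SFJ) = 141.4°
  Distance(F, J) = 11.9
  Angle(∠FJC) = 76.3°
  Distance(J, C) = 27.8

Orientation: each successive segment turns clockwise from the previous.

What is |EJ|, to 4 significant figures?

20.05

E is at the origin; EQ runs at 149.9° with length 23.7, so Q = (-20.50, 11.89). ∠EQG = 148.3° gives QG at 118.2° from the x-axis; with |QG| = 16.2, G = (-28.16, 26.16). ∠QGS = 117.6° gives GS at 55.80° from the x-axis; with |GS| = 17.7, S = (-18.21, 40.80). ∠GSF = 96.2° gives SF at -28.00° from the x-axis; with |SF| = 26.0, F = (4.746, 28.60). ∠SFJ = 141.4° gives FJ at -66.60° from the x-axis; with |FJ| = 11.9, J = (9.472, 17.67). Then |EJ| = |J − E| = 20.05.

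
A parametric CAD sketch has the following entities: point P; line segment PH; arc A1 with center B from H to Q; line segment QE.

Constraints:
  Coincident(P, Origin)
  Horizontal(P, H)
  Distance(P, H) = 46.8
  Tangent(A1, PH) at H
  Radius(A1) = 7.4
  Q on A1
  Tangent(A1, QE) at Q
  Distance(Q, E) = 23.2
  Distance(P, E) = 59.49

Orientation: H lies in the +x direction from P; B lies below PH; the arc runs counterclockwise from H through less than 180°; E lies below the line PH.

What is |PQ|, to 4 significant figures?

41.57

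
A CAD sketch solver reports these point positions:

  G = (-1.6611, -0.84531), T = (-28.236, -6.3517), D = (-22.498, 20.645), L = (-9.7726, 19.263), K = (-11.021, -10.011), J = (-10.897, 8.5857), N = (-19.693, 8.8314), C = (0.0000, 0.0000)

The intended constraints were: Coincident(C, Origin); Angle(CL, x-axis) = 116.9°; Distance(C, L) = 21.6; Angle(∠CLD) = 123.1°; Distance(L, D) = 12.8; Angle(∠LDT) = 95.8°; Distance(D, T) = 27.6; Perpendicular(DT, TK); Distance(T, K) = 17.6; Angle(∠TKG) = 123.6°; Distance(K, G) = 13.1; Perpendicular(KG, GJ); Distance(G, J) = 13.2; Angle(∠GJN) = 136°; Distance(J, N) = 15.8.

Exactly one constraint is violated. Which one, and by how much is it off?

Distance(J, N) = 15.8 — off by 7.00.

C = (0.00, 0.00) ✓; CL at 116.9° ✓; |CL| = 21.60 ✓; ∠CLD = 123.1° ✓; |LD| = 12.80 ✓; ∠LDT = 95.80° ✓; |DT| = 27.60 ✓; ∠(DT, TK) = 90.00° ✓; |TK| = 17.60 ✓; ∠TKG = 123.6° ✓; |KG| = 13.10 ✓; ∠(KG, GJ) = 90.00° ✓; |GJ| = 13.20 ✓; ∠GJN = 136.0° ✓; |JN| = 8.799 ✗.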